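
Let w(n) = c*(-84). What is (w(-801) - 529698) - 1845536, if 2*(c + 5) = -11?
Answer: -2374352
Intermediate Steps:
c = -21/2 (c = -5 + (1/2)*(-11) = -5 - 11/2 = -21/2 ≈ -10.500)
w(n) = 882 (w(n) = -21/2*(-84) = 882)
(w(-801) - 529698) - 1845536 = (882 - 529698) - 1845536 = -528816 - 1845536 = -2374352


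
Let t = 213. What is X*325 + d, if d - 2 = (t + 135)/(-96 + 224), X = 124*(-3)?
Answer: -3868649/32 ≈ -1.2090e+5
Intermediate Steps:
X = -372
d = 151/32 (d = 2 + (213 + 135)/(-96 + 224) = 2 + 348/128 = 2 + 348*(1/128) = 2 + 87/32 = 151/32 ≈ 4.7188)
X*325 + d = -372*325 + 151/32 = -120900 + 151/32 = -3868649/32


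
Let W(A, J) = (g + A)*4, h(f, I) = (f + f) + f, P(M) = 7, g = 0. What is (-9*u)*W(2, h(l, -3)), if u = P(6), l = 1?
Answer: -504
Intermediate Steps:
h(f, I) = 3*f (h(f, I) = 2*f + f = 3*f)
W(A, J) = 4*A (W(A, J) = (0 + A)*4 = A*4 = 4*A)
u = 7
(-9*u)*W(2, h(l, -3)) = (-9*7)*(4*2) = -63*8 = -504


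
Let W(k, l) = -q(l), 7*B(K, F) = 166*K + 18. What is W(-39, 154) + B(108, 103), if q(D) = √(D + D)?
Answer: 17946/7 - 2*√77 ≈ 2546.2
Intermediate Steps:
B(K, F) = 18/7 + 166*K/7 (B(K, F) = (166*K + 18)/7 = (18 + 166*K)/7 = 18/7 + 166*K/7)
q(D) = √2*√D (q(D) = √(2*D) = √2*√D)
W(k, l) = -√2*√l
W(-39, 154) + B(108, 103) = -√2*√154 + (18/7 + (166/7)*108) = -2*√77 + (18/7 + 17928/7) = -2*√77 + 17946/7 = 17946/7 - 2*√77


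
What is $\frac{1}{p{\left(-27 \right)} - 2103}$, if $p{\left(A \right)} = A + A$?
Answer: $- \frac{1}{2157} \approx -0.00046361$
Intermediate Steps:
$p{\left(A \right)} = 2 A$
$\frac{1}{p{\left(-27 \right)} - 2103} = \frac{1}{2 \left(-27\right) - 2103} = \frac{1}{-54 - 2103} = \frac{1}{-2157} = - \frac{1}{2157}$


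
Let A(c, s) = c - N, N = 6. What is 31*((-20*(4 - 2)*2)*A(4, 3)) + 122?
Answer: 5082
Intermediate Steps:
A(c, s) = -6 + c (A(c, s) = c - 1*6 = c - 6 = -6 + c)
31*((-20*(4 - 2)*2)*A(4, 3)) + 122 = 31*((-20*(4 - 2)*2)*(-6 + 4)) + 122 = 31*((-20*2*2)*(-2)) + 122 = 31*((-4*10*2)*(-2)) + 122 = 31*(-40*2*(-2)) + 122 = 31*(-80*(-2)) + 122 = 31*160 + 122 = 4960 + 122 = 5082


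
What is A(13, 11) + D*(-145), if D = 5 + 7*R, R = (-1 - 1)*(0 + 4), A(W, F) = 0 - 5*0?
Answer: 7395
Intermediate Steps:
A(W, F) = 0 (A(W, F) = 0 + 0 = 0)
R = -8 (R = -2*4 = -8)
D = -51 (D = 5 + 7*(-8) = 5 - 56 = -51)
A(13, 11) + D*(-145) = 0 - 51*(-145) = 0 + 7395 = 7395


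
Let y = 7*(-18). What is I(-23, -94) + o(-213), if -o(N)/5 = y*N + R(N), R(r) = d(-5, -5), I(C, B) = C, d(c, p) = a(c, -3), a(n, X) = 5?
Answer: -134238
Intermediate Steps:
y = -126
d(c, p) = 5
R(r) = 5
o(N) = -25 + 630*N (o(N) = -5*(-126*N + 5) = -5*(5 - 126*N) = -25 + 630*N)
I(-23, -94) + o(-213) = -23 + (-25 + 630*(-213)) = -23 + (-25 - 134190) = -23 - 134215 = -134238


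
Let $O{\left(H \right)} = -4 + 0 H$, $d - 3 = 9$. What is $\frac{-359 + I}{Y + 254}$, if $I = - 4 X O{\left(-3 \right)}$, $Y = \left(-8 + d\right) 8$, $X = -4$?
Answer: $- \frac{423}{286} \approx -1.479$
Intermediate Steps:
$d = 12$ ($d = 3 + 9 = 12$)
$O{\left(H \right)} = -4$ ($O{\left(H \right)} = -4 + 0 = -4$)
$Y = 32$ ($Y = \left(-8 + 12\right) 8 = 4 \cdot 8 = 32$)
$I = -64$ ($I = \left(-4\right) \left(-4\right) \left(-4\right) = 16 \left(-4\right) = -64$)
$\frac{-359 + I}{Y + 254} = \frac{-359 - 64}{32 + 254} = - \frac{423}{286}$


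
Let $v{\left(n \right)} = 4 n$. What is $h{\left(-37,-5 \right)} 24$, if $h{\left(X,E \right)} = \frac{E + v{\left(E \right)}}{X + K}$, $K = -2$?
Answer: $\frac{200}{13} \approx 15.385$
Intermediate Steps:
$h{\left(X,E \right)} = \frac{5 E}{-2 + X}$ ($h{\left(X,E \right)} = \frac{E + 4 E}{X - 2} = \frac{5 E}{-2 + X}$)
$h{\left(-37,-5 \right)} 24 = 5 \left(-5\right) \frac{1}{-2 - 37} \cdot 24 = 5 \left(-5\right) \frac{1}{-39} \cdot 24 = 5 \left(-5\right) \left(- \frac{1}{39}\right) 24 = \frac{25}{39} \cdot 24 = \frac{200}{13}$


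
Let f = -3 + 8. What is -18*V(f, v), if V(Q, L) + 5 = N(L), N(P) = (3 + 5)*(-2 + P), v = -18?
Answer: 2970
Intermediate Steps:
f = 5
N(P) = -16 + 8*P (N(P) = 8*(-2 + P) = -16 + 8*P)
V(Q, L) = -21 + 8*L (V(Q, L) = -5 + (-16 + 8*L) = -21 + 8*L)
-18*V(f, v) = -18*(-21 + 8*(-18)) = -18*(-21 - 144) = -18*(-165) = 2970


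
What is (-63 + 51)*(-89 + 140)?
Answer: -612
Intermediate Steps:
(-63 + 51)*(-89 + 140) = -12*51 = -612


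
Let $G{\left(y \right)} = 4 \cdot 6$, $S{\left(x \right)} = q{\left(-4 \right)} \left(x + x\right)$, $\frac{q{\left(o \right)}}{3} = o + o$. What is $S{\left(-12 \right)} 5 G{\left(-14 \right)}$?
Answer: $69120$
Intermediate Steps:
$q{\left(o \right)} = 6 o$ ($q{\left(o \right)} = 3 \left(o + o\right) = 3 \cdot 2 o = 6 o$)
$S{\left(x \right)} = - 48 x$ ($S{\left(x \right)} = 6 \left(-4\right) \left(x + x\right) = - 24 \cdot 2 x = - 48 x$)
$G{\left(y \right)} = 24$
$S{\left(-12 \right)} 5 G{\left(-14 \right)} = \left(-48\right) \left(-12\right) 5 \cdot 24 = 576 \cdot 5 \cdot 24 = 2880 \cdot 24 = 69120$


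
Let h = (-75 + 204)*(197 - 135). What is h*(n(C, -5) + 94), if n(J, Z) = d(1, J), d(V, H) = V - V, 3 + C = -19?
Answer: 751812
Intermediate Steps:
C = -22 (C = -3 - 19 = -22)
d(V, H) = 0
n(J, Z) = 0
h = 7998 (h = 129*62 = 7998)
h*(n(C, -5) + 94) = 7998*(0 + 94) = 7998*94 = 751812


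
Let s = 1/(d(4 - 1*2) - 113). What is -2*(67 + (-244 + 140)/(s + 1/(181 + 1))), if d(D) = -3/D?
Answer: -8687114/135 ≈ -64349.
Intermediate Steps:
s = -2/229 (s = 1/(-3/(4 - 1*2) - 113) = 1/(-3/(4 - 2) - 113) = 1/(-3/2 - 113) = 1/(-229/2) = -2/229 ≈ -0.0087336)
-2*(67 + (-244 + 140)/(s + 1/(181 + 1))) = -2*(67 + (-244 + 140)/(-2/229 + 1/(181 + 1))) = -2*(67 - 104/(-2/229 + 1/182)) = -2*(67 - 104/(-135/41678)) = -2*(67 - 104*(-41678/135)) = -2*(67 + 4334512/135) = -2*4343557/135 = -8687114/135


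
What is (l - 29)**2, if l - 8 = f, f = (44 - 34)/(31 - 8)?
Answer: 223729/529 ≈ 422.93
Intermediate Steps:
f = 10/23 ≈ 0.43478
l = 194/23 (l = 8 + 10/23 = 194/23 ≈ 8.4348)
(l - 29)**2 = (194/23 - 29)**2 = (-473/23)**2 = 223729/529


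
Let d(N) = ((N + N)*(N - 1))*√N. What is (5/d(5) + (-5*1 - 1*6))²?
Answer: (440 - √5)²/1600 ≈ 119.77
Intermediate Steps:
d(N) = 2*N^(3/2)*(-1 + N) (d(N) = ((2*N)*(-1 + N))*√N = (2*N*(-1 + N))*√N = 2*N^(3/2)*(-1 + N))
(5/d(5) + (-5*1 - 1*6))² = (5/((2*5^(3/2)*(-1 + 5))) + (-5*1 - 1*6))² = (5/((2*(5*√5)*4)) + (-5 - 6))² = (5/((40*√5)) - 11)² = (5*(√5/200) - 11)² = (√5/40 - 11)² = (-11 + √5/40)²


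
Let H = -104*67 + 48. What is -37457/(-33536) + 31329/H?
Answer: -98930863/29008640 ≈ -3.4104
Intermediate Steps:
H = -6920 (H = -6968 + 48 = -6920)
-37457/(-33536) + 31329/H = -37457/(-33536) + 31329/(-6920) = -37457*(-1/33536) + 31329*(-1/6920) = 37457/33536 - 31329/6920 = -98930863/29008640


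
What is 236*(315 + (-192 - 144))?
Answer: -4956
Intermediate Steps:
236*(315 + (-192 - 144)) = 236*(315 - 336) = 236*(-21) = -4956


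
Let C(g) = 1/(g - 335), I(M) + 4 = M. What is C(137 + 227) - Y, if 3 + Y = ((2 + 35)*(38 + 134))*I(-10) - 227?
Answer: 2590455/29 ≈ 89326.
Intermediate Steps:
I(M) = -4 + M
C(g) = 1/(-335 + g)
Y = -89326 (Y = -3 + (((2 + 35)*(38 + 134))*(-4 - 10) - 227) = -3 + ((37*172)*(-14) - 227) = -3 + (6364*(-14) - 227) = -3 + (-89096 - 227) = -3 - 89323 = -89326)
C(137 + 227) - Y = 1/(-335 + (137 + 227)) - 1*(-89326) = 1/(-335 + 364) + 89326 = 1/29 + 89326 = 2590455/29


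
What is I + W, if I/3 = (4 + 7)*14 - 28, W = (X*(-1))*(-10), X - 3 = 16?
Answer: 568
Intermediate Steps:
X = 19 (X = 3 + 16 = 19)
W = 190 (W = (19*(-1))*(-10) = -19*(-10) = 190)
I = 378 (I = 3*((4 + 7)*14 - 28) = 3*(11*14 - 28) = 3*(154 - 28) = 3*126 = 378)
I + W = 378 + 190 = 568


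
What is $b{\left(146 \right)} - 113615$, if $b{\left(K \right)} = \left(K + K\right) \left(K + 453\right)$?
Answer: $61293$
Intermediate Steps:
$b{\left(K \right)} = 2 K \left(453 + K\right)$
$b{\left(146 \right)} - 113615 = 2 \cdot 146 \left(453 + 146\right) - 113615 = 2 \cdot 146 \cdot 599 - 113615 = 174908 - 113615 = 61293$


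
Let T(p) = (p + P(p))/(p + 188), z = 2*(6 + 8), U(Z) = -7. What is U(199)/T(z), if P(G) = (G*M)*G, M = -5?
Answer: 54/139 ≈ 0.38849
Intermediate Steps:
P(G) = -5*G² (P(G) = (G*(-5))*G = (-5*G)*G = -5*G²)
z = 28 (z = 2*14 = 28)
T(p) = (p - 5*p²)/(188 + p) (T(p) = (p - 5*p²)/(p + 188) = (p - 5*p²)/(188 + p))
U(199)/T(z) = -7*(188 + 28)/(28*(1 - 5*28)) = -7*54/(7*(1 - 140)) = -7/(28*(1/216)*(-139)) = -7/(-973/54) = -7*(-54/973) = 54/139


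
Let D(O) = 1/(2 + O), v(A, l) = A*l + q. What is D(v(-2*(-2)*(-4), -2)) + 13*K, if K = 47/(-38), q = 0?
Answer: -5184/323 ≈ -16.050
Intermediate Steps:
v(A, l) = A*l (v(A, l) = A*l + 0 = A*l)
K = -47/38 (K = 47*(-1/38) = -47/38 ≈ -1.2368)
D(v(-2*(-2)*(-4), -2)) + 13*K = 1/(2 + (-2*(-2)*(-4))*(-2)) + 13*(-47/38) = 1/(2 + (4*(-4))*(-2)) - 611/38 = 1/(2 - 16*(-2)) - 611/38 = 1/(2 + 32) - 611/38 = 1/34 - 611/38 = -5184/323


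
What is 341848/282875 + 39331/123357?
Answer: 53295100361/34894611375 ≈ 1.5273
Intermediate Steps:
341848/282875 + 39331/123357 = 53295100361/34894611375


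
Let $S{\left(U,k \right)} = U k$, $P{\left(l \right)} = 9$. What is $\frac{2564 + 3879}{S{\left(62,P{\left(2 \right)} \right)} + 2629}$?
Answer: $\frac{6443}{3187} \approx 2.0217$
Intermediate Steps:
$\frac{2564 + 3879}{S{\left(62,P{\left(2 \right)} \right)} + 2629} = \frac{2564 + 3879}{62 \cdot 9 + 2629} = \frac{6443}{558 + 2629} = \frac{6443}{3187}$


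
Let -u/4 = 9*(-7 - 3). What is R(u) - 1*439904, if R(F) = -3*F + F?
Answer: -440624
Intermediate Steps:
u = 360 (u = -36*(-7 - 3) = -36*(-10) = -4*(-90) = 360)
R(F) = -2*F
R(u) - 1*439904 = -2*360 - 1*439904 = -720 - 439904 = -440624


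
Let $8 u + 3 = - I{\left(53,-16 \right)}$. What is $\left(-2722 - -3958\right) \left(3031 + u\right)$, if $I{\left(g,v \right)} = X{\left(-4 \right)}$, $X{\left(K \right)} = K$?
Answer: $\frac{7492941}{2} \approx 3.7465 \cdot 10^{6}$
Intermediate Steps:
$I{\left(g,v \right)} = -4$
$u = \frac{1}{8}$ ($u = - \frac{3}{8} + \frac{\left(-1\right) \left(-4\right)}{8} = - \frac{3}{8} + \frac{1}{8} \cdot 4 = - \frac{3}{8} + \frac{1}{2} = \frac{1}{8} \approx 0.125$)
$\left(-2722 - -3958\right) \left(3031 + u\right) = \left(-2722 - -3958\right) \left(3031 + \frac{1}{8}\right) = \left(-2722 + 3958\right) \frac{24249}{8} = 1236 \cdot \frac{24249}{8} = \frac{7492941}{2}$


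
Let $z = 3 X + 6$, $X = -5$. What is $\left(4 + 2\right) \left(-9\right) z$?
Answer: $486$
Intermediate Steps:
$z = -9$ ($z = 3 \left(-5\right) + 6 = -15 + 6 = -9$)
$\left(4 + 2\right) \left(-9\right) z = \left(4 + 2\right) \left(-9\right) \left(-9\right) = 6 \left(-9\right) \left(-9\right) = \left(-54\right) \left(-9\right) = 486$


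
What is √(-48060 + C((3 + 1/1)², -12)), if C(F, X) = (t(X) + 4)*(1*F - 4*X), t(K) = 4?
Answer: 2*I*√11887 ≈ 218.05*I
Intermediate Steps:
C(F, X) = -32*X + 8*F (C(F, X) = (4 + 4)*(1*F - 4*X) = 8*(F - 4*X) = -32*X + 8*F)
√(-48060 + C((3 + 1/1)², -12)) = √(-48060 + (-32*(-12) + 8*(3 + 1/1)²)) = √(-48060 + (384 + 8*(3 + 1)²)) = √(-48060 + (384 + 8*4²)) = √(-48060 + (384 + 8*16)) = √(-48060 + (384 + 128)) = √(-48060 + 512) = √(-47548) = 2*I*√11887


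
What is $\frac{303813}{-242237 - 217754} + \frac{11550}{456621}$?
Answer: $- \frac{4042863631}{6364895467} \approx -0.63518$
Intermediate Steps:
$\frac{303813}{-242237 - 217754} + \frac{11550}{456621} = \frac{303813}{-242237 - 217754} + 11550 \cdot \frac{1}{456621} = \frac{303813}{-459991} + \frac{350}{13837} = 303813 \left(- \frac{1}{459991}\right) + \frac{350}{13837} = - \frac{303813}{459991} + \frac{350}{13837} = - \frac{4042863631}{6364895467}$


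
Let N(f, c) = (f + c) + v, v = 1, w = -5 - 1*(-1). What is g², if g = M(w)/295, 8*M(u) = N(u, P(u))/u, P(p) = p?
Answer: 49/89113600 ≈ 5.4986e-7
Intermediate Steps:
w = -4 (w = -5 + 1 = -4)
N(f, c) = 1 + c + f (N(f, c) = (f + c) + 1 = (c + f) + 1 = 1 + c + f)
M(u) = (1 + 2*u)/(8*u) (M(u) = ((1 + u + u)/u)/8 = ((1 + 2*u)/u)/8 = (1 + 2*u)/(8*u))
g = 7/9440 (g = ((⅛)*(1 + 2*(-4))/(-4))/295 = ((⅛)*(-¼)*(1 - 8))*(1/295) = ((⅛)*(-¼)*(-7))*(1/295) = (7/32)*(1/295) = 7/9440 ≈ 0.00074153)
g² = (7/9440)² = 49/89113600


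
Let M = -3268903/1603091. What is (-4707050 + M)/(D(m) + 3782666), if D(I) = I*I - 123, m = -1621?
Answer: -7545832760453/10276108278744 ≈ -0.73431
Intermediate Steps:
M = -3268903/1603091 (M = -3268903*1/1603091 = -3268903/1603091 ≈ -2.0391)
D(I) = -123 + I² (D(I) = I² - 123 = -123 + I²)
(-4707050 + M)/(D(m) + 3782666) = (-4707050 - 3268903/1603091)/((-123 + (-1621)²) + 3782666) = -7545832760453/(1603091*((-123 + 2627641) + 3782666)) = -7545832760453/(1603091*(2627518 + 3782666)) = -7545832760453/1603091/6410184 = -7545832760453/1603091*1/6410184 = -7545832760453/10276108278744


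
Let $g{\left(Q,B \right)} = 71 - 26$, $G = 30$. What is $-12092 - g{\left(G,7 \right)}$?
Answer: $-12137$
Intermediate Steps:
$g{\left(Q,B \right)} = 45$
$-12092 - g{\left(G,7 \right)} = -12092 - 45 = -12137$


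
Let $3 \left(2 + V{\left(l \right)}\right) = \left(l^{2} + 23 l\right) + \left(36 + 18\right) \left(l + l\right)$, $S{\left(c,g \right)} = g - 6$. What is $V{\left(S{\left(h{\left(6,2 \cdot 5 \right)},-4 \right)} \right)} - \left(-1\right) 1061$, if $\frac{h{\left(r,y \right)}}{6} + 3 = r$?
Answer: $\frac{1967}{3} \approx 655.67$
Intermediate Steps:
$h{\left(r,y \right)} = -18 + 6 r$
$S{\left(c,g \right)} = -6 + g$ ($S{\left(c,g \right)} = g - 6 = -6 + g$)
$V{\left(l \right)} = -2 + \frac{l^{2}}{3} + \frac{131 l}{3}$ ($V{\left(l \right)} = -2 + \frac{\left(l^{2} + 23 l\right) + \left(36 + 18\right) \left(l + l\right)}{3} = -2 + \frac{\left(l^{2} + 23 l\right) + 54 \cdot 2 l}{3} = -2 + \frac{\left(l^{2} + 23 l\right) + 108 l}{3} = -2 + \frac{l^{2} + 131 l}{3} = -2 + \left(\frac{l^{2}}{3} + \frac{131 l}{3}\right) = -2 + \frac{l^{2}}{3} + \frac{131 l}{3}$)
$V{\left(S{\left(h{\left(6,2 \cdot 5 \right)},-4 \right)} \right)} - \left(-1\right) 1061 = \left(-2 + \frac{\left(-6 - 4\right)^{2}}{3} + \frac{131 \left(-6 - 4\right)}{3}\right) - \left(-1\right) 1061 = \left(-2 + \frac{\left(-10\right)^{2}}{3} + \frac{131}{3} \left(-10\right)\right) - -1061 = \left(-2 + \frac{1}{3} \cdot 100 - \frac{1310}{3}\right) + 1061 = \left(-2 + \frac{100}{3} - \frac{1310}{3}\right) + 1061 = - \frac{1216}{3} + 1061 = \frac{1967}{3}$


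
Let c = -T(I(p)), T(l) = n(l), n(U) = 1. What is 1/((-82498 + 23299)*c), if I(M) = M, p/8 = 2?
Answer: 1/59199 ≈ 1.6892e-5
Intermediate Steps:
p = 16 (p = 8*2 = 16)
T(l) = 1
c = -1 (c = -1*1 = -1)
1/((-82498 + 23299)*c) = 1/((-82498 + 23299)*(-1)) = -1/(-59199) = -1/59199*(-1) = 1/59199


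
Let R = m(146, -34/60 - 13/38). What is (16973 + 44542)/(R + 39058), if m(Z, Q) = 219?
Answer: 61515/39277 ≈ 1.5662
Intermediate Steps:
R = 219
(16973 + 44542)/(R + 39058) = (16973 + 44542)/(219 + 39058) = 61515/39277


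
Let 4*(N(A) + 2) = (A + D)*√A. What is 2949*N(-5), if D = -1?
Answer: -5898 - 8847*I*√5/2 ≈ -5898.0 - 9891.3*I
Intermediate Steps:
N(A) = -2 + √A*(-1 + A)/4 (N(A) = -2 + ((A - 1)*√A)/4 = -2 + ((-1 + A)*√A)/4 = -2 + (√A*(-1 + A))/4 = -2 + √A*(-1 + A)/4)
2949*N(-5) = 2949*(-2 - I*√5/4 + (-5)^(3/2)/4) = 2949*(-2 - I*√5/4 + (-5*I*√5)/4) = 2949*(-2 - I*√5/4 - 5*I*√5/4) = 2949*(-2 - 3*I*√5/2) = -5898 - 8847*I*√5/2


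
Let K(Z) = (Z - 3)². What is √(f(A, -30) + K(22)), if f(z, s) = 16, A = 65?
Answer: √377 ≈ 19.416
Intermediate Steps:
K(Z) = (-3 + Z)²
√(f(A, -30) + K(22)) = √(16 + (-3 + 22)²) = √(16 + 19²) = √(16 + 361) = √377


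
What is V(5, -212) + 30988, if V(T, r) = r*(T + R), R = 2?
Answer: 29504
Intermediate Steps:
V(T, r) = r*(2 + T) (V(T, r) = r*(T + 2) = r*(2 + T))
V(5, -212) + 30988 = -212*(2 + 5) + 30988 = -212*7 + 30988 = -1484 + 30988 = 29504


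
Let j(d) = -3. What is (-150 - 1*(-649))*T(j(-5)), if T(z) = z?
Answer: -1497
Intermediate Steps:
(-150 - 1*(-649))*T(j(-5)) = (-150 - 1*(-649))*(-3) = (-150 + 649)*(-3) = 499*(-3) = -1497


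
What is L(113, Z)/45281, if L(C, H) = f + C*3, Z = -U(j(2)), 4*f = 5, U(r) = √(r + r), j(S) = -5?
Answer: 1361/181124 ≈ 0.0075142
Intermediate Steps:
U(r) = √2*√r (U(r) = √(2*r) = √2*√r)
f = 5/4 (f = (¼)*5 = 5/4 ≈ 1.2500)
Z = -I*√10 (Z = -√2*√(-5) = -√2*I*√5 = -I*√10 ≈ -3.1623*I)
L(C, H) = 5/4 + 3*C (L(C, H) = 5/4 + C*3 = 5/4 + 3*C)
L(113, Z)/45281 = (5/4 + 3*113)/45281 = (5/4 + 339)*(1/45281) = (1361/4)*(1/45281) = 1361/181124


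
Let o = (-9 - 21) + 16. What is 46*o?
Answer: -644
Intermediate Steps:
o = -14 (o = -30 + 16 = -14)
46*o = 46*(-14) = -644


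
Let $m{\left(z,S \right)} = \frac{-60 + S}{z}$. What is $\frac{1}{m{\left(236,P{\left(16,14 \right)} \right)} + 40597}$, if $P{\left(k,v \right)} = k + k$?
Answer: $\frac{59}{2395216} \approx 2.4632 \cdot 10^{-5}$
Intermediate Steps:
$P{\left(k,v \right)} = 2 k$
$m{\left(z,S \right)} = \frac{-60 + S}{z}$
$\frac{1}{m{\left(236,P{\left(16,14 \right)} \right)} + 40597} = \frac{1}{\frac{-60 + 2 \cdot 16}{236} + 40597} = \frac{1}{\frac{-60 + 32}{236} + 40597} = \frac{1}{\frac{1}{236} \left(-28\right) + 40597} = \frac{1}{- \frac{7}{59} + 40597} = \frac{1}{\frac{2395216}{59}} = \frac{59}{2395216}$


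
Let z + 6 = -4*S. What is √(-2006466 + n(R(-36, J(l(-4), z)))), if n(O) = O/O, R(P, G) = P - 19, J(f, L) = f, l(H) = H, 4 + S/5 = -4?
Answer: I*√2006465 ≈ 1416.5*I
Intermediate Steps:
S = -40 (S = -20 + 5*(-4) = -20 - 20 = -40)
z = 154 (z = -6 - 4*(-40) = -6 + 160 = 154)
R(P, G) = -19 + P
n(O) = 1
√(-2006466 + n(R(-36, J(l(-4), z)))) = √(-2006466 + 1) = √(-2006465) = I*√2006465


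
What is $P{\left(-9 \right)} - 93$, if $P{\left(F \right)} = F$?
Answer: $-102$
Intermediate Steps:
$P{\left(-9 \right)} - 93 = -9 - 93 = -102$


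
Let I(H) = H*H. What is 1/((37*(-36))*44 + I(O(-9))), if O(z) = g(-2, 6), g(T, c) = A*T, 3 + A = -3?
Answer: -1/58464 ≈ -1.7105e-5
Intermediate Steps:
A = -6 (A = -3 - 3 = -6)
g(T, c) = -6*T
O(z) = 12 (O(z) = -6*(-2) = 12)
I(H) = H**2
1/((37*(-36))*44 + I(O(-9))) = 1/((37*(-36))*44 + 12**2) = 1/(-1332*44 + 144) = 1/(-58608 + 144) = 1/(-58464) = -1/58464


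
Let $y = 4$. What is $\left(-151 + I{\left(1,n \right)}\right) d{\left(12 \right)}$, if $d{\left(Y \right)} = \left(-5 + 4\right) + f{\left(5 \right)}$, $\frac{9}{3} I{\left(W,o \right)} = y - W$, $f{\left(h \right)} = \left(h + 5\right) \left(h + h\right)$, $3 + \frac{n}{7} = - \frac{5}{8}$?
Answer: $-14850$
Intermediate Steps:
$n = - \frac{203}{8}$ ($n = -21 + 7 \left(- \frac{5}{8}\right) = -21 - \frac{35}{8} = - \frac{203}{8} \approx -25.375$)
$f{\left(h \right)} = 2 h \left(5 + h\right)$ ($f{\left(h \right)} = \left(5 + h\right) 2 h = 2 h \left(5 + h\right)$)
$I{\left(W,o \right)} = \frac{4}{3} - \frac{W}{3}$ ($I{\left(W,o \right)} = \frac{4 - W}{3} = \frac{4}{3} - \frac{W}{3}$)
$d{\left(Y \right)} = 99$ ($d{\left(Y \right)} = \left(-5 + 4\right) + 2 \cdot 5 \left(5 + 5\right) = -1 + 2 \cdot 5 \cdot 10 = -1 + 100 = 99$)
$\left(-151 + I{\left(1,n \right)}\right) d{\left(12 \right)} = \left(-151 + \left(\frac{4}{3} - \frac{1}{3}\right)\right) 99 = \left(-151 + 1\right) 99 = \left(-150\right) 99 = -14850$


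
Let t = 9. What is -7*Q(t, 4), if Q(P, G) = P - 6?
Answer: -21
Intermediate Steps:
Q(P, G) = -6 + P
-7*Q(t, 4) = -7*(-6 + 9) = -7*3 = -21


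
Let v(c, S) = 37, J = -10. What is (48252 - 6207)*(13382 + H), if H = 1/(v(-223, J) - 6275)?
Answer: 3509786891175/6238 ≈ 5.6265e+8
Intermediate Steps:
H = -1/6238 (H = 1/(37 - 6275) = 1/(-6238) = -1/6238 ≈ -0.00016031)
(48252 - 6207)*(13382 + H) = (48252 - 6207)*(13382 - 1/6238) = 42045*(83476915/6238) = 3509786891175/6238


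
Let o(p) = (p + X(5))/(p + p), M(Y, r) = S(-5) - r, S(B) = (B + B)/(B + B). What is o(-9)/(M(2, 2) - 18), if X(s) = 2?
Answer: -7/342 ≈ -0.020468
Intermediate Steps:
S(B) = 1 (S(B) = (2*B)/((2*B)) = (2*B)*(1/(2*B)) = 1)
M(Y, r) = 1 - r
o(p) = (2 + p)/(2*p) (o(p) = (p + 2)/(p + p) = (2 + p)/((2*p)) = (2 + p)*(1/(2*p)) = (2 + p)/(2*p))
o(-9)/(M(2, 2) - 18) = ((1/2)*(2 - 9)/(-9))/((1 - 1*2) - 18) = ((1/2)*(-1/9)*(-7))/((1 - 2) - 18) = 7/(18*(-1 - 18)) = (7/18)/(-19) = (7/18)*(-1/19) = -7/342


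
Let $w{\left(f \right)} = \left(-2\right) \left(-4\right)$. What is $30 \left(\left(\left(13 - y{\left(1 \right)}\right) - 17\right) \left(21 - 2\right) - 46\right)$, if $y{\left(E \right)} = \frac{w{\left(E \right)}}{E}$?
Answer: $-8220$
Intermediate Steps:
$w{\left(f \right)} = 8$
$y{\left(E \right)} = \frac{8}{E}$
$30 \left(\left(\left(13 - y{\left(1 \right)}\right) - 17\right) \left(21 - 2\right) - 46\right) = 30 \left(\left(\left(13 - \frac{8}{1}\right) - 17\right) \left(21 - 2\right) - 46\right) = 30 \left(\left(\left(13 - 8 \cdot 1\right) - 17\right) 19 - 46\right) = 30 \left(\left(\left(13 - 8\right) - 17\right) 19 - 46\right) = 30 \left(\left(5 - 17\right) 19 - 46\right) = 30 \left(\left(-12\right) 19 - 46\right) = 30 \left(-228 - 46\right) = 30 \left(-274\right) = -8220$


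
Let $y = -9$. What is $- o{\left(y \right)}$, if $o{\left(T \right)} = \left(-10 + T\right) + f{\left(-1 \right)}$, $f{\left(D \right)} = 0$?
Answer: $19$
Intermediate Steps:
$o{\left(T \right)} = -10 + T$ ($o{\left(T \right)} = \left(-10 + T\right) + 0 = -10 + T$)
$- o{\left(y \right)} = - (-10 - 9) = \left(-1\right) \left(-19\right) = 19$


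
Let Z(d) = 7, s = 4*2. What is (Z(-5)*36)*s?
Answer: 2016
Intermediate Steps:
s = 8
(Z(-5)*36)*s = (7*36)*8 = 252*8 = 2016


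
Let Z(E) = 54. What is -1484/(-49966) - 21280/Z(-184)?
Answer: -37971298/96363 ≈ -394.04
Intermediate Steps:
-1484/(-49966) - 21280/Z(-184) = -1484/(-49966) - 21280/54 = -1484*(-1/49966) - 21280*1/54 = 106/3569 - 10640/27 = -37971298/96363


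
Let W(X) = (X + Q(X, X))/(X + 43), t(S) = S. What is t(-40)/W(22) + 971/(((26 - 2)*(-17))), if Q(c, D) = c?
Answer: -275881/4488 ≈ -61.471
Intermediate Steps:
W(X) = 2*X/(43 + X) (W(X) = (X + X)/(X + 43) = (2*X)/(43 + X) = 2*X/(43 + X))
t(-40)/W(22) + 971/(((26 - 2)*(-17))) = -40/(2*22/(43 + 22)) + 971/(((26 - 2)*(-17))) = -40/(2*22/65) + 971/((24*(-17))) = -40/(2*22*(1/65)) + 971/(-408) = -40/44/65 + 971*(-1/408) = -40*65/44 - 971/408 = -650/11 - 971/408 = -275881/4488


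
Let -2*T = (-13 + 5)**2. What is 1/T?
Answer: -1/32 ≈ -0.031250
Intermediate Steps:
T = -32 (T = -(-13 + 5)**2/2 = -1/2*(-8)**2 = -1/2*64 = -32)
1/T = 1/(-32) = -1/32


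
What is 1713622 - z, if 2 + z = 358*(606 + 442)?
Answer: 1338440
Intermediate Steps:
z = 375182 (z = -2 + 358*(606 + 442) = -2 + 358*1048 = -2 + 375184 = 375182)
1713622 - z = 1713622 - 1*375182 = 1713622 - 375182 = 1338440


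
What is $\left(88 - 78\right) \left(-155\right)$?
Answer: $-1550$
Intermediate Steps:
$\left(88 - 78\right) \left(-155\right) = 10 \left(-155\right) = -1550$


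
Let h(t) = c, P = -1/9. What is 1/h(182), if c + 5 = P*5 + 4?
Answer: -9/14 ≈ -0.64286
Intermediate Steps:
P = -⅑ (P = -1*⅑ = -⅑ ≈ -0.11111)
c = -14/9 (c = -5 + (-⅑*5 + 4) = -5 + (-5/9 + 4) = -5 + 31/9 = -14/9 ≈ -1.5556)
h(t) = -14/9
1/h(182) = 1/(-14/9) = -9/14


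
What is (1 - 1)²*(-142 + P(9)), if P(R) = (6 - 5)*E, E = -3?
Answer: 0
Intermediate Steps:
P(R) = -3 (P(R) = (6 - 5)*(-3) = 1*(-3) = -3)
(1 - 1)²*(-142 + P(9)) = (1 - 1)²*(-142 - 3) = 0²*(-145) = 0*(-145) = 0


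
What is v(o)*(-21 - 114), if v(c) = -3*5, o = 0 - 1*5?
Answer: 2025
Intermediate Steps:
o = -5 (o = 0 - 5 = -5)
v(c) = -15
v(o)*(-21 - 114) = -15*(-21 - 114) = -15*(-135) = 2025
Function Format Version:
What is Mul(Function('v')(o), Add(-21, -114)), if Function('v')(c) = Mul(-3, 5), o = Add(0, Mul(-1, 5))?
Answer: 2025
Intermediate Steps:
o = -5 (o = Add(0, -5) = -5)
Function('v')(c) = -15
Mul(Function('v')(o), Add(-21, -114)) = Mul(-15, Add(-21, -114)) = Mul(-15, -135) = 2025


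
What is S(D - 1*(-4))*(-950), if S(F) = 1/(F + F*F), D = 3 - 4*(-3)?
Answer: -5/2 ≈ -2.5000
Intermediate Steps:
D = 15 (D = 3 + 12 = 15)
S(F) = 1/(F + F²)
S(D - 1*(-4))*(-950) = (1/((15 - 1*(-4))*(1 + (15 - 1*(-4)))))*(-950) = (1/((15 + 4)*(1 + (15 + 4))))*(-950) = (1/(19*(1 + 19)))*(-950) = ((1/19)/20)*(-950) = ((1/19)*(1/20))*(-950) = (1/380)*(-950) = -5/2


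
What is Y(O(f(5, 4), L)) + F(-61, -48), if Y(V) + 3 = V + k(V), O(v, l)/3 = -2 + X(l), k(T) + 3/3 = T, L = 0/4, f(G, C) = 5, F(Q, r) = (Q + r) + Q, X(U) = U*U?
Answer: -186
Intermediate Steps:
X(U) = U²
F(Q, r) = r + 2*Q
L = 0 (L = 0*(¼) = 0)
k(T) = -1 + T
O(v, l) = -6 + 3*l² (O(v, l) = 3*(-2 + l²) = -6 + 3*l²)
Y(V) = -4 + 2*V (Y(V) = -3 + (V + (-1 + V)) = -3 + (-1 + 2*V) = -4 + 2*V)
Y(O(f(5, 4), L)) + F(-61, -48) = (-4 + 2*(-6 + 3*0²)) + (-48 + 2*(-61)) = (-4 + 2*(-6 + 3*0)) + (-48 - 122) = (-4 + 2*(-6 + 0)) - 170 = (-4 + 2*(-6)) - 170 = (-4 - 12) - 170 = -16 - 170 = -186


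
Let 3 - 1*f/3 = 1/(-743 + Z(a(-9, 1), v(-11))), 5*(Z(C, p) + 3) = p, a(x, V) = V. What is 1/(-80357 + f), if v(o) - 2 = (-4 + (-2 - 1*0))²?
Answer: -3692/296644801 ≈ -1.2446e-5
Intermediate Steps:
v(o) = 38 (v(o) = 2 + (-4 + (-2 - 1*0))² = 2 + (-4 + (-2 + 0))² = 2 + (-4 - 2)² = 2 + (-6)² = 2 + 36 = 38)
Z(C, p) = -3 + p/5
f = 33243/3692 (f = 9 - 3/(-743 + (-3 + (⅕)*38)) = 9 - 3/(-743 + (-3 + 38/5)) = 9 - 3/(-743 + 23/5) = 9 - 3/(-3692/5) = 9 - 3*(-5/3692) = 9 + 15/3692 = 33243/3692 ≈ 9.0041)
1/(-80357 + f) = 1/(-80357 + 33243/3692) = 1/(-296644801/3692) = -3692/296644801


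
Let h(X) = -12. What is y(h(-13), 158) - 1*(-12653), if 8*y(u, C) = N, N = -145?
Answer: 101079/8 ≈ 12635.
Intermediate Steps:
y(u, C) = -145/8 (y(u, C) = (⅛)*(-145) = -145/8)
y(h(-13), 158) - 1*(-12653) = -145/8 - 1*(-12653) = -145/8 + 12653 = 101079/8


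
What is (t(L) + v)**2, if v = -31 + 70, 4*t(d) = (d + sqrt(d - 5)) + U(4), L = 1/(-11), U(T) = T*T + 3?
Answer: (962 + I*sqrt(154))**2/484 ≈ 1911.8 + 49.331*I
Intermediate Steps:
U(T) = 3 + T**2 (U(T) = T**2 + 3 = 3 + T**2)
L = -1/11 ≈ -0.090909
t(d) = 19/4 + d/4 + sqrt(-5 + d)/4 (t(d) = ((d + sqrt(d - 5)) + (3 + 4**2))/4 = ((d + sqrt(-5 + d)) + (3 + 16))/4 = ((d + sqrt(-5 + d)) + 19)/4 = (19 + d + sqrt(-5 + d))/4 = 19/4 + d/4 + sqrt(-5 + d)/4)
v = 39
(t(L) + v)**2 = ((19/4 + (1/4)*(-1/11) + sqrt(-5 - 1/11)/4) + 39)**2 = ((19/4 - 1/44 + sqrt(-56/11)/4) + 39)**2 = ((19/4 - 1/44 + (2*I*sqrt(154)/11)/4) + 39)**2 = ((19/4 - 1/44 + I*sqrt(154)/22) + 39)**2 = ((52/11 + I*sqrt(154)/22) + 39)**2 = (481/11 + I*sqrt(154)/22)**2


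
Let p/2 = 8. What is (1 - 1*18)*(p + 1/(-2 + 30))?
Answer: -7633/28 ≈ -272.61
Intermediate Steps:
p = 16 (p = 2*8 = 16)
(1 - 1*18)*(p + 1/(-2 + 30)) = (1 - 1*18)*(16 + 1/(-2 + 30)) = (1 - 18)*(16 + 1/28) = -17*(16 + 1/28) = -17*449/28 = -7633/28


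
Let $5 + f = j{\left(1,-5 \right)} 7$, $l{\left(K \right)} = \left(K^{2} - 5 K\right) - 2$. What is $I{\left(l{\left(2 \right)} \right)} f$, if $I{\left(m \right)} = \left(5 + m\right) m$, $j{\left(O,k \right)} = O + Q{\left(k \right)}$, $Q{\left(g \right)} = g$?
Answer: $-792$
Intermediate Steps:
$j{\left(O,k \right)} = O + k$
$l{\left(K \right)} = -2 + K^{2} - 5 K$
$I{\left(m \right)} = m \left(5 + m\right)$
$f = -33$ ($f = -5 + \left(1 - 5\right) 7 = -5 - 28 = -33$)
$I{\left(l{\left(2 \right)} \right)} f = \left(-2 + 2^{2} - 10\right) \left(5 - \left(12 - 4\right)\right) \left(-33\right) = \left(-2 + 4 - 10\right) \left(5 - 8\right) \left(-33\right) = - 8 \left(5 - 8\right) \left(-33\right) = \left(-8\right) \left(-3\right) \left(-33\right) = 24 \left(-33\right) = -792$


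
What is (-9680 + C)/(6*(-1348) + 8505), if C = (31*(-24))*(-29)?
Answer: 11896/417 ≈ 28.528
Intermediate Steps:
C = 21576 (C = -744*(-29) = 21576)
(-9680 + C)/(6*(-1348) + 8505) = (-9680 + 21576)/(6*(-1348) + 8505) = 11896/(-8088 + 8505) = 11896/417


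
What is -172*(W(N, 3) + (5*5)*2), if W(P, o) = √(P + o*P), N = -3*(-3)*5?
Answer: -8600 - 1032*√5 ≈ -10908.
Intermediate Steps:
N = 45 (N = 9*5 = 45)
W(P, o) = √(P + P*o)
-172*(W(N, 3) + (5*5)*2) = -172*(√(45*(1 + 3)) + (5*5)*2) = -172*(√(45*4) + 25*2) = -172*(√180 + 50) = -172*(6*√5 + 50) = -172*(50 + 6*√5) = -8600 - 1032*√5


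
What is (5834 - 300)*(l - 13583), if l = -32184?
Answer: -253274578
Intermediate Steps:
(5834 - 300)*(l - 13583) = (5834 - 300)*(-32184 - 13583) = 5534*(-45767) = -253274578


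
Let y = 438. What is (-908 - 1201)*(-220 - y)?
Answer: 1387722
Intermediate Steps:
(-908 - 1201)*(-220 - y) = (-908 - 1201)*(-220 - 1*438) = -2109*(-220 - 438) = -2109*(-658) = 1387722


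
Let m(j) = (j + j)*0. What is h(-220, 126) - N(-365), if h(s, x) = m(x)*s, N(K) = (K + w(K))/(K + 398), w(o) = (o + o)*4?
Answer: 1095/11 ≈ 99.545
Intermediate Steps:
m(j) = 0 (m(j) = (2*j)*0 = 0)
w(o) = 8*o (w(o) = (2*o)*4 = 8*o)
N(K) = 9*K/(398 + K) (N(K) = (K + 8*K)/(K + 398) = (9*K)/(398 + K) = 9*K/(398 + K))
h(s, x) = 0 (h(s, x) = 0*s = 0)
h(-220, 126) - N(-365) = 0 - 9*(-365)/(398 - 365) = 0 - 9*(-365)/33 = 0 - 1*(-1095/11) = 0 + 1095/11 = 1095/11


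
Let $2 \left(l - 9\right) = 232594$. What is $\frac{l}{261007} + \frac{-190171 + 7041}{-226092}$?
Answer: $\frac{37047034031}{29505797322} \approx 1.2556$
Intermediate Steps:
$l = 116306$ ($l = 9 + \frac{1}{2} \cdot 232594 = 9 + 116297 = 116306$)
$\frac{l}{261007} + \frac{-190171 + 7041}{-226092} = \frac{116306}{261007} + \frac{-190171 + 7041}{-226092} = 116306 \cdot \frac{1}{261007} - - \frac{91565}{113046} = \frac{116306}{261007} + \frac{91565}{113046} = \frac{37047034031}{29505797322}$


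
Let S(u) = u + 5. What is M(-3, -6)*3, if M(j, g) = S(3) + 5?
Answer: 39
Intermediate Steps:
S(u) = 5 + u
M(j, g) = 13 (M(j, g) = (5 + 3) + 5 = 8 + 5 = 13)
M(-3, -6)*3 = 13*3 = 39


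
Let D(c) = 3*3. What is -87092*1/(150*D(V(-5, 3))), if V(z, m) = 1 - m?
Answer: -43546/675 ≈ -64.513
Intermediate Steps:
D(c) = 9
-87092*1/(150*D(V(-5, 3))) = -87092/((9*(-25))*(-6)) = -87092/((-225*(-6))) = -87092/1350 = -87092*1/1350 = -43546/675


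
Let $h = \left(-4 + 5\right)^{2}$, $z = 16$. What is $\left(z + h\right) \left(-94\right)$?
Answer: $-1598$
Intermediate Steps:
$h = 1$ ($h = 1^{2} = 1$)
$\left(z + h\right) \left(-94\right) = \left(16 + 1\right) \left(-94\right) = 17 \left(-94\right) = -1598$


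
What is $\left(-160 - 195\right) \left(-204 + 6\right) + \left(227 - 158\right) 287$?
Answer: $90093$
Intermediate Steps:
$\left(-160 - 195\right) \left(-204 + 6\right) + \left(227 - 158\right) 287 = \left(-355\right) \left(-198\right) + \left(227 - 158\right) 287 = 70290 + 69 \cdot 287 = 70290 + 19803 = 90093$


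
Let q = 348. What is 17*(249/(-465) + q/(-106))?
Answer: -533273/8215 ≈ -64.915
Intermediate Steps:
17*(249/(-465) + q/(-106)) = 17*(249/(-465) + 348/(-106)) = 17*(249*(-1/465) + 348*(-1/106)) = 17*(-83/155 - 174/53) = 17*(-31369/8215) = -533273/8215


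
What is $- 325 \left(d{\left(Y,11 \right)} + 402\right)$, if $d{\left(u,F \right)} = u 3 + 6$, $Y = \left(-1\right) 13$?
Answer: $-119925$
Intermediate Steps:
$Y = -13$
$d{\left(u,F \right)} = 6 + 3 u$ ($d{\left(u,F \right)} = 3 u + 6 = 6 + 3 u$)
$- 325 \left(d{\left(Y,11 \right)} + 402\right) = - 325 \left(\left(6 + 3 \left(-13\right)\right) + 402\right) = - 325 \left(\left(6 - 39\right) + 402\right) = - 325 \left(-33 + 402\right) = \left(-325\right) 369 = -119925$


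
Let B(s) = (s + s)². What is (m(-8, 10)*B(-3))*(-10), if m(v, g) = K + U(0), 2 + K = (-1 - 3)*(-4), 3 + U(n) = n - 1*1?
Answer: -3600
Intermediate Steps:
U(n) = -4 + n (U(n) = -3 + (n - 1*1) = -3 + (n - 1) = -3 + (-1 + n) = -4 + n)
B(s) = 4*s² (B(s) = (2*s)² = 4*s²)
K = 14 (K = -2 + (-1 - 3)*(-4) = -2 - 4*(-4) = -2 + 16 = 14)
m(v, g) = 10 (m(v, g) = 14 + (-4 + 0) = 14 - 4 = 10)
(m(-8, 10)*B(-3))*(-10) = (10*(4*(-3)²))*(-10) = (10*(4*9))*(-10) = (10*36)*(-10) = 360*(-10) = -3600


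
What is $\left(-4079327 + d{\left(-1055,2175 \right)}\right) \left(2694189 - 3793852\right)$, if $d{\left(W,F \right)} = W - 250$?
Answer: $4487320027016$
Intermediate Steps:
$d{\left(W,F \right)} = -250 + W$
$\left(-4079327 + d{\left(-1055,2175 \right)}\right) \left(2694189 - 3793852\right) = \left(-4079327 - 1305\right) \left(2694189 - 3793852\right) = \left(-4079327 - 1305\right) \left(-1099663\right) = \left(-4080632\right) \left(-1099663\right) = 4487320027016$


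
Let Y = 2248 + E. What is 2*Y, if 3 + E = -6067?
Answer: -7644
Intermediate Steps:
E = -6070 (E = -3 - 6067 = -6070)
Y = -3822 (Y = 2248 - 6070 = -3822)
2*Y = 2*(-3822) = -7644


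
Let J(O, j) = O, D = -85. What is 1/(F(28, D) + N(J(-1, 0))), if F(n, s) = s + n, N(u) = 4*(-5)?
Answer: -1/77 ≈ -0.012987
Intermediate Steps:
N(u) = -20
F(n, s) = n + s
1/(F(28, D) + N(J(-1, 0))) = 1/((28 - 85) - 20) = 1/(-57 - 20) = 1/(-77) = -1/77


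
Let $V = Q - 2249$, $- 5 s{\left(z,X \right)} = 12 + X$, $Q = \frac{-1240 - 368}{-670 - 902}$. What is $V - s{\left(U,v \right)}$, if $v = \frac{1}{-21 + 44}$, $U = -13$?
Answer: $- \frac{33829488}{15065} \approx -2245.6$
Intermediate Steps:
$Q = \frac{134}{131}$ ($Q = - \frac{1608}{-1572} = \left(-1608\right) \left(- \frac{1}{1572}\right) = \frac{134}{131} \approx 1.0229$)
$v = \frac{1}{23} \approx 0.043478$
$s{\left(z,X \right)} = - \frac{12}{5} - \frac{X}{5}$ ($s{\left(z,X \right)} = - \frac{12 + X}{5} = - \frac{12}{5} - \frac{X}{5}$)
$V = - \frac{294485}{131}$ ($V = \frac{134}{131} - 2249 = - \frac{294485}{131} \approx -2248.0$)
$V - s{\left(U,v \right)} = - \frac{294485}{131} - \left(- \frac{12}{5} - \frac{1}{115}\right) = - \frac{294485}{131} - - \frac{277}{115} = - \frac{294485}{131} + \frac{277}{115} = - \frac{33829488}{15065}$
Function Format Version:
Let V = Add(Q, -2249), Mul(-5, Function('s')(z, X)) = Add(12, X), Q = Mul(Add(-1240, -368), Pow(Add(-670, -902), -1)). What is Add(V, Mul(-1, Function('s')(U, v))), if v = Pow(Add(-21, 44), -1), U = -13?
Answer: Rational(-33829488, 15065) ≈ -2245.6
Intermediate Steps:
Q = Rational(134, 131) (Q = Mul(-1608, Pow(-1572, -1)) = Mul(-1608, Rational(-1, 1572)) = Rational(134, 131) ≈ 1.0229)
v = Rational(1, 23) (v = Pow(23, -1) = Rational(1, 23) ≈ 0.043478)
Function('s')(z, X) = Add(Rational(-12, 5), Mul(Rational(-1, 5), X)) (Function('s')(z, X) = Mul(Rational(-1, 5), Add(12, X)) = Add(Rational(-12, 5), Mul(Rational(-1, 5), X)))
V = Rational(-294485, 131) (V = Add(Rational(134, 131), -2249) = Rational(-294485, 131) ≈ -2248.0)
Add(V, Mul(-1, Function('s')(U, v))) = Add(Rational(-294485, 131), Mul(-1, Add(Rational(-12, 5), Mul(Rational(-1, 5), Rational(1, 23))))) = Add(Rational(-294485, 131), Mul(-1, Add(Rational(-12, 5), Rational(-1, 115)))) = Add(Rational(-294485, 131), Mul(-1, Rational(-277, 115))) = Add(Rational(-294485, 131), Rational(277, 115)) = Rational(-33829488, 15065)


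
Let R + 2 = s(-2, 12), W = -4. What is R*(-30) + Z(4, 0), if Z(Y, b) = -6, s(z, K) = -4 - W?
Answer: 54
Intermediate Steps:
s(z, K) = 0 (s(z, K) = -4 - 1*(-4) = -4 + 4 = 0)
R = -2 (R = -2 + 0 = -2)
R*(-30) + Z(4, 0) = -2*(-30) - 6 = 60 - 6 = 54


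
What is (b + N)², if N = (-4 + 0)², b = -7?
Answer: 81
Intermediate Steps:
N = 16 (N = (-4)² = 16)
(b + N)² = (-7 + 16)² = 9² = 81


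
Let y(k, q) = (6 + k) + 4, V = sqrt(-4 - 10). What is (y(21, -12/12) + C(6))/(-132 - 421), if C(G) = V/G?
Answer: -31/553 - I*sqrt(14)/3318 ≈ -0.056058 - 0.0011277*I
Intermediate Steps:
V = I*sqrt(14) (V = sqrt(-14) = I*sqrt(14) ≈ 3.7417*I)
y(k, q) = 10 + k
C(G) = I*sqrt(14)/G (C(G) = (I*sqrt(14))/G = I*sqrt(14)/G)
(y(21, -12/12) + C(6))/(-132 - 421) = ((10 + 21) + I*sqrt(14)/6)/(-132 - 421) = (31 + I*sqrt(14)*(1/6))/(-553) = (31 + I*sqrt(14)/6)*(-1/553) = -31/553 - I*sqrt(14)/3318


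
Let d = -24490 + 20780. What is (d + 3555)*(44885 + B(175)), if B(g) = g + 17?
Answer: -6986935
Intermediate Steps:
d = -3710
B(g) = 17 + g
(d + 3555)*(44885 + B(175)) = (-3710 + 3555)*(44885 + (17 + 175)) = -155*(44885 + 192) = -155*45077 = -6986935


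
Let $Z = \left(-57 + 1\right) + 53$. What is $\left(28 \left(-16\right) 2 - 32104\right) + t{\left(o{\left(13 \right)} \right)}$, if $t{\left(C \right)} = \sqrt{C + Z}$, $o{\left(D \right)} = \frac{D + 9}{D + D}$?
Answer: $-33000 + \frac{2 i \sqrt{91}}{13} \approx -33000.0 + 1.4676 i$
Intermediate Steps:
$Z = -3$ ($Z = -56 + 53 = -3$)
$o{\left(D \right)} = \frac{9 + D}{2 D}$
$t{\left(C \right)} = \sqrt{-3 + C}$ ($t{\left(C \right)} = \sqrt{C - 3} = \sqrt{-3 + C}$)
$\left(28 \left(-16\right) 2 - 32104\right) + t{\left(o{\left(13 \right)} \right)} = \left(28 \left(-16\right) 2 - 32104\right) + \sqrt{-3 + \frac{9 + 13}{2 \cdot 13}} = \left(\left(-448\right) 2 - 32104\right) + \sqrt{-3 + \frac{1}{2} \cdot \frac{1}{13} \cdot 22} = \left(-896 - 32104\right) + \sqrt{-3 + \frac{11}{13}} = -33000 + \sqrt{- \frac{28}{13}} = -33000 + \frac{2 i \sqrt{91}}{13}$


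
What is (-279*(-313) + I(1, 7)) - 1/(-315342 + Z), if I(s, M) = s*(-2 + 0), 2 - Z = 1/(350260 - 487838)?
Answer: 3788494397409253/43383846519 ≈ 87325.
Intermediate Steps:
Z = 275157/137578 (Z = 2 - 1/(350260 - 487838) = 2 - 1/(-137578) = 2 - 1*(-1/137578) = 2 + 1/137578 = 275157/137578 ≈ 2.0000)
I(s, M) = -2*s (I(s, M) = s*(-2) = -2*s)
(-279*(-313) + I(1, 7)) - 1/(-315342 + Z) = (-279*(-313) - 2*1) - 1/(-315342 + 275157/137578) = (87327 - 2) - 1/(-43383846519/137578) = 87325 - 1*(-137578/43383846519) = 87325 + 137578/43383846519 = 3788494397409253/43383846519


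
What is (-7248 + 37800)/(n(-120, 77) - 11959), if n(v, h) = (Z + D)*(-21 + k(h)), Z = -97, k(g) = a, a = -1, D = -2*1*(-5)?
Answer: -30552/10045 ≈ -3.0415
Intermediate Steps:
D = 10 (D = -2*(-5) = 10)
k(g) = -1
n(v, h) = 1914 (n(v, h) = (-97 + 10)*(-21 - 1) = -87*(-22) = 1914)
(-7248 + 37800)/(n(-120, 77) - 11959) = (-7248 + 37800)/(1914 - 11959) = 30552/(-10045) = 30552*(-1/10045) = -30552/10045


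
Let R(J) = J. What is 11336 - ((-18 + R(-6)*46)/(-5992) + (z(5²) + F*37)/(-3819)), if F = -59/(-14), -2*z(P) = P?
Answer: 129703251583/11441724 ≈ 11336.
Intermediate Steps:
z(P) = -P/2
F = 59/14 (F = -59*(-1/14) = 59/14 ≈ 4.2143)
11336 - ((-18 + R(-6)*46)/(-5992) + (z(5²) + F*37)/(-3819)) = 11336 - ((-18 - 6*46)/(-5992) + (-½*5² + (59/14)*37)/(-3819)) = 11336 - ((-18 - 276)*(-1/5992) + (-½*25 + 2183/14)*(-1/3819)) = 11336 - (-294*(-1/5992) + (-25/2 + 2183/14)*(-1/3819)) = 11336 - (21/428 + (1004/7)*(-1/3819)) = 11336 - (21/428 - 1004/26733) = 11336 - 1*131681/11441724 = 11336 - 131681/11441724 = 129703251583/11441724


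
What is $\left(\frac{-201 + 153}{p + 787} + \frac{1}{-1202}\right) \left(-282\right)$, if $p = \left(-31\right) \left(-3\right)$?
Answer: $\frac{516201}{33055} \approx 15.616$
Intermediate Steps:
$p = 93$
$\left(\frac{-201 + 153}{p + 787} + \frac{1}{-1202}\right) \left(-282\right) = \left(\frac{-201 + 153}{93 + 787} + \frac{1}{-1202}\right) \left(-282\right) = \left(- \frac{48}{880} - \frac{1}{1202}\right) \left(-282\right) = \left(\left(-48\right) \frac{1}{880} - \frac{1}{1202}\right) \left(-282\right) = \left(- \frac{3}{55} - \frac{1}{1202}\right) \left(-282\right) = \left(- \frac{3661}{66110}\right) \left(-282\right) = \frac{516201}{33055}$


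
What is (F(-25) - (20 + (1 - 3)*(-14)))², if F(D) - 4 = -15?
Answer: 3481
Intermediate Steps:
F(D) = -11 (F(D) = 4 - 15 = -11)
(F(-25) - (20 + (1 - 3)*(-14)))² = (-11 - (20 + (1 - 3)*(-14)))² = (-11 - (20 - 2*(-14)))² = (-11 - (20 + 28))² = (-11 - 1*48)² = (-11 - 48)² = (-59)² = 3481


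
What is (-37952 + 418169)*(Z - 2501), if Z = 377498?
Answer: 142580234349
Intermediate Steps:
(-37952 + 418169)*(Z - 2501) = (-37952 + 418169)*(377498 - 2501) = 380217*374997 = 142580234349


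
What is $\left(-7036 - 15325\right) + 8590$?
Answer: $-13771$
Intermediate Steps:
$\left(-7036 - 15325\right) + 8590 = -22361 + 8590 = -13771$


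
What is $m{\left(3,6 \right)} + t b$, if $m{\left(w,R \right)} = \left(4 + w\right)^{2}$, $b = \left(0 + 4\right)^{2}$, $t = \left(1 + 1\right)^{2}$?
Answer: $113$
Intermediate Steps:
$t = 4$ ($t = 2^{2} = 4$)
$b = 16$ ($b = 4^{2} = 16$)
$m{\left(3,6 \right)} + t b = \left(4 + 3\right)^{2} + 4 \cdot 16 = 7^{2} + 64 = 49 + 64 = 113$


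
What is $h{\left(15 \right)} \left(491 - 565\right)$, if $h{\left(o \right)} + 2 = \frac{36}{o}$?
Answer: $- \frac{148}{5} \approx -29.6$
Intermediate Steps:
$h{\left(o \right)} = -2 + \frac{36}{o}$
$h{\left(15 \right)} \left(491 - 565\right) = \left(-2 + \frac{36}{15}\right) \left(491 - 565\right) = \left(-2 + 36 \cdot \frac{1}{15}\right) \left(-74\right) = \left(-2 + \frac{12}{5}\right) \left(-74\right) = \frac{2}{5} \left(-74\right) = - \frac{148}{5}$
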